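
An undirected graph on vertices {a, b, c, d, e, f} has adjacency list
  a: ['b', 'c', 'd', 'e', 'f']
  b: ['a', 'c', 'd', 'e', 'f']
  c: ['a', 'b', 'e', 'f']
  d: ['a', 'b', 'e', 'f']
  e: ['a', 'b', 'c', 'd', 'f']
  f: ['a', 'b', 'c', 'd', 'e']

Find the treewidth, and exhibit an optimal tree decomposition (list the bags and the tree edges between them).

Each bag holds 5 vertices, so the decomposition has width 4, which upper-bounds the treewidth. For the lower bound, the 5 vertices {a, b, d, e, f} are pairwise adjacent, and any tree decomposition puts a clique entirely inside one bag — forcing width ≥ 4. Combining the bounds, tw(G) = 4.

Treewidth 4.
One such decomposition:
Bags: B1 = {a, b, d, e, f}  B2 = {a, b, c, e, f}
Tree: B1–B2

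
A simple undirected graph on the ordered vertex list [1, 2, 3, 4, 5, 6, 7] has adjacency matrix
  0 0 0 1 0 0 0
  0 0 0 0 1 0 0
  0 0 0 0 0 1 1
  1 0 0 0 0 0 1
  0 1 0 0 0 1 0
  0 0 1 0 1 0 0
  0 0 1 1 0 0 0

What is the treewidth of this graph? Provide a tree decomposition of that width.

The largest bag has 2 vertices, giving width 1; this decomposition certifies tw(G) ≤ 1. G has an edge, so its treewidth is at least 1. The upper and lower bounds meet at 1, so that is the treewidth.

Treewidth 1.
One optimal decomposition is:
Bags: B1 = {2, 5}  B2 = {5, 6}  B3 = {3, 6}  B4 = {3, 7}  B5 = {4, 7}  B6 = {1, 4}
Tree: B1–B2, B2–B3, B3–B4, B4–B5, B5–B6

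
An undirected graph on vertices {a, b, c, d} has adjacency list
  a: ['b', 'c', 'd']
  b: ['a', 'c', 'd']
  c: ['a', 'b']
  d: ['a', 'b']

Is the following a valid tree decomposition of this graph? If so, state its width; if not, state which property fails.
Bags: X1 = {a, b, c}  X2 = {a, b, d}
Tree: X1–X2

Yes; width 2.

Vertex coverage: the bags together contain {a, b, c, d}, the full vertex set. Edge coverage: each edge of G has both endpoints in at least one bag. Running intersection: for every vertex, the bags containing it form a connected subtree. All three properties hold, so this is a valid tree decomposition of width max|bag| − 1 = 2, and hence tw(G) ≤ 2.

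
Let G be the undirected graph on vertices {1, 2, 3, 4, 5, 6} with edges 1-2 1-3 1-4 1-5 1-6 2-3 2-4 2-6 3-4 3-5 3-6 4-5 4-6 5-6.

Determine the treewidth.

A width-4 tree decomposition is:
Bags: B1 = {1, 3, 4, 5, 6}  B2 = {1, 2, 3, 4, 6}
Tree: B1–B2
Every bag has size at most 5, so the width is 5 − 1 = 4 and tw(G) ≤ 4. Conversely, {1, 2, 3, 4, 6} is a clique of size 5, and the vertices of any clique must share a bag in every tree decomposition; so some bag has ≥ 5 vertices and tw(G) ≥ 4. The upper and lower bounds meet at 4, so that is the treewidth.

4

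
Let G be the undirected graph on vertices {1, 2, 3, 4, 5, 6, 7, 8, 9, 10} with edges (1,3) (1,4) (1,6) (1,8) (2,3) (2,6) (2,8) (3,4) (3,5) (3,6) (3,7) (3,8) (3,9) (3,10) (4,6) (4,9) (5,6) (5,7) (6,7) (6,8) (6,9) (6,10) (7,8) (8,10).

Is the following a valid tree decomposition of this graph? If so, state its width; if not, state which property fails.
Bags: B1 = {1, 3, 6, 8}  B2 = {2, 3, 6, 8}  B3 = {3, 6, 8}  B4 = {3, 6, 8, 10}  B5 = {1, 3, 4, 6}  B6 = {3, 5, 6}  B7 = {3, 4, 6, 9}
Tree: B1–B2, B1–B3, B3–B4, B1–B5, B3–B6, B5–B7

A tree decomposition must satisfy three properties: every vertex lies in some bag; for every edge, both endpoints lie together in some bag; and for every vertex, the bags containing it form a connected subtree. Here vertex 7 appears in no bag, so the decomposition is invalid.

No — vertex 7 appears in no bag.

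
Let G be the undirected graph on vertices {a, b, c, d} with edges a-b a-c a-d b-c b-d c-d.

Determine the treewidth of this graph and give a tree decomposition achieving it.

A single bag containing all 4 vertices is trivially a valid decomposition of width 3. Conversely, {a, b, c, d} is a clique of size 4, and the vertices of any clique must share a bag in every tree decomposition; so some bag has ≥ 4 vertices and tw(G) ≥ 3. Combining the bounds, tw(G) = 3.

Treewidth 3.
One optimal decomposition is:
Bags: B1 = {a, b, c, d}
Tree: (single bag)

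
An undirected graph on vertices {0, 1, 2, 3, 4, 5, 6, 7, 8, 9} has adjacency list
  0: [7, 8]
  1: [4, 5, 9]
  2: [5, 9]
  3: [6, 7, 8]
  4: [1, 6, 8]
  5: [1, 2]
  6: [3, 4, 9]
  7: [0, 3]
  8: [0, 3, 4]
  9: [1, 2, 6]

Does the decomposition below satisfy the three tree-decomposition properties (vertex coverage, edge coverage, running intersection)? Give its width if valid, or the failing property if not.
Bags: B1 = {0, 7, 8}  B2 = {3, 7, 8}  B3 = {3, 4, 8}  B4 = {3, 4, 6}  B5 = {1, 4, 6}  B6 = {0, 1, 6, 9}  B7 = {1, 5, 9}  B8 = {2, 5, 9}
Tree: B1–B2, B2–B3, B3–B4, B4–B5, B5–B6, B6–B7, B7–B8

A tree decomposition must satisfy three properties: every vertex lies in some bag; for every edge, both endpoints lie together in some bag; and for every vertex, the bags containing it form a connected subtree. Here bags containing vertex 0 are not connected in the tree, so the decomposition is invalid.

No — bags containing vertex 0 are not connected in the tree.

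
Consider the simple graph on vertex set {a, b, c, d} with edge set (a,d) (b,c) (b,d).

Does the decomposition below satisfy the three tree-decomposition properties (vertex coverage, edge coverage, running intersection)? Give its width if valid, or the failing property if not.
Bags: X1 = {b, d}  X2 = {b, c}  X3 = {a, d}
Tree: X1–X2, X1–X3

Every vertex of G appears in some bag (union = {a, b, c, d}); every edge is covered by a bag; and for each vertex v the set of bags containing v is connected in the bag tree. The decomposition is therefore valid. The largest bag has 2 vertices, so the width is 1.

Yes; width 1.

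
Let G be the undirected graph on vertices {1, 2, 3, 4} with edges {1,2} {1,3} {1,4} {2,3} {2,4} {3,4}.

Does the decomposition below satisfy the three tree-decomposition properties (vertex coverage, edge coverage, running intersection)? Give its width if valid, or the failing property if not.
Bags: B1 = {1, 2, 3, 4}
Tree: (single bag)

Yes; width 3.

Every vertex of G appears in some bag (union = {1, 2, 3, 4}); every edge is covered by a bag; and for each vertex v the set of bags containing v is connected in the bag tree. The decomposition is therefore valid. The largest bag has 4 vertices, so the width is 3.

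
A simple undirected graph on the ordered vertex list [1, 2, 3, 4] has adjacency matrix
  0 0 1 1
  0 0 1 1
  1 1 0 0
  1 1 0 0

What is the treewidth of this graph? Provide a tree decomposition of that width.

Treewidth 2.
Bags: B1 = {2, 3, 4}  B2 = {1, 3, 4}
Tree: B1–B2

Each bag holds 3 vertices, so the decomposition has width 2, which upper-bounds the treewidth. The edges 3–2–4–1–3 form a cycle, so G is not a tree and its treewidth is at least 2. Combining the bounds, tw(G) = 2.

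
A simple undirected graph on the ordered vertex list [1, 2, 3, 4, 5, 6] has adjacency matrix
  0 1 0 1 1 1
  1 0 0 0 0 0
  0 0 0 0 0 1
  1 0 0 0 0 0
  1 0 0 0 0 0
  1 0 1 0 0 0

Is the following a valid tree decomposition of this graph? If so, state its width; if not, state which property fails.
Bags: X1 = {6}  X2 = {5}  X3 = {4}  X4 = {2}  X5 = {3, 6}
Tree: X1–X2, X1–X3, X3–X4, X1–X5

No — vertex 1 appears in no bag.

A tree decomposition must satisfy three properties: every vertex lies in some bag; for every edge, both endpoints lie together in some bag; and for every vertex, the bags containing it form a connected subtree. Here vertex 1 appears in no bag, so the decomposition is invalid.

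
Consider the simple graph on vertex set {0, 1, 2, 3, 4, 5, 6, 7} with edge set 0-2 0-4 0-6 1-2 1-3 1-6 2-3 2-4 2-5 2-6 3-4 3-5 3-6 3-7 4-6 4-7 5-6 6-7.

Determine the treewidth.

A width-3 tree decomposition is:
Bags: B1 = {0, 2, 4, 6}  B2 = {2, 3, 4, 6}  B3 = {3, 4, 6, 7}  B4 = {1, 2, 3, 6}  B5 = {2, 3, 5, 6}
Tree: B1–B2, B2–B3, B2–B4, B2–B5
Every bag has size at most 4, so the width is 4 − 1 = 3 and tw(G) ≤ 3. For the lower bound, the 4 vertices {0, 2, 4, 6} are pairwise adjacent, and any tree decomposition puts a clique entirely inside one bag — forcing width ≥ 3. Combining the bounds, tw(G) = 3.

3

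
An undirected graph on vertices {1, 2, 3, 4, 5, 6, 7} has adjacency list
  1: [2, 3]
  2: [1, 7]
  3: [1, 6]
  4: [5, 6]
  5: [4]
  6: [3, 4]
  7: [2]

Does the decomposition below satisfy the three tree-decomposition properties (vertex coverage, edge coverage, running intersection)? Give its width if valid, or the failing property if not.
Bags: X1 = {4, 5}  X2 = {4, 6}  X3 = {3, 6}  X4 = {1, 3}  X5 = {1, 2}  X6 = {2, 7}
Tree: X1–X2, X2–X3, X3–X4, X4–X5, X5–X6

Every vertex of G appears in some bag (union = {1, 2, 3, 4, 5, 6, 7}); every edge is covered by a bag; and for each vertex v the set of bags containing v is connected in the bag tree. The decomposition is therefore valid. The largest bag has 2 vertices, so the width is 1.

Yes; width 1.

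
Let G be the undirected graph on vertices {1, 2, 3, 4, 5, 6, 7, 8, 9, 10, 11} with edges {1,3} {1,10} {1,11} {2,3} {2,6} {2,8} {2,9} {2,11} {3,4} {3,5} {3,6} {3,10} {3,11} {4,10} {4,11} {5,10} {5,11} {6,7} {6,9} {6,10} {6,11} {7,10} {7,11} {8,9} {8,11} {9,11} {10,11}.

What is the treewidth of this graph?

3

A width-3 tree decomposition is:
Bags: B1 = {3, 6, 10, 11}  B2 = {2, 3, 6, 11}  B3 = {3, 5, 10, 11}  B4 = {2, 6, 9, 11}  B5 = {2, 8, 9, 11}  B6 = {1, 3, 10, 11}  B7 = {6, 7, 10, 11}  B8 = {3, 4, 10, 11}
Tree: B1–B2, B1–B3, B2–B4, B4–B5, B3–B6, B1–B7, B6–B8
The largest bag has 4 vertices, giving width 3; this decomposition certifies tw(G) ≤ 3. For the lower bound, the 4 vertices {2, 8, 9, 11} are pairwise adjacent, and any tree decomposition puts a clique entirely inside one bag — forcing width ≥ 3. Therefore the treewidth is 3.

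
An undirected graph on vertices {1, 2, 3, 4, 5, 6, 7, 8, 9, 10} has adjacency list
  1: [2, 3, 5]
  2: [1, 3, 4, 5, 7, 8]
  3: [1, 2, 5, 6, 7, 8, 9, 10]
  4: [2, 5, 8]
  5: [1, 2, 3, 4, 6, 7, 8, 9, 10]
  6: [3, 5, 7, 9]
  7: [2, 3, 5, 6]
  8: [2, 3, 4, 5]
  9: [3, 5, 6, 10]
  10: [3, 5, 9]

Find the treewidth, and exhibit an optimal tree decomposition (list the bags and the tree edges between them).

Treewidth 3.
One optimal decomposition is:
Bags: B1 = {3, 5, 6, 7}  B2 = {2, 3, 5, 7}  B3 = {1, 2, 3, 5}  B4 = {3, 5, 6, 9}  B5 = {2, 3, 5, 8}  B6 = {3, 5, 9, 10}  B7 = {2, 4, 5, 8}
Tree: B1–B2, B2–B3, B1–B4, B2–B5, B4–B6, B5–B7

Each bag holds 4 vertices, so the decomposition has width 3, which upper-bounds the treewidth. For the lower bound, the 4 vertices {3, 5, 9, 10} are pairwise adjacent, and any tree decomposition puts a clique entirely inside one bag — forcing width ≥ 3. Hence tw(G) = 3 exactly.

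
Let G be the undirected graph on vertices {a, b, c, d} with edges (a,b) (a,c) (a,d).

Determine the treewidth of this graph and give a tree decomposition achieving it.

Treewidth 1.
One such decomposition:
Bags: B1 = {a, b}  B2 = {a, c}  B3 = {a, d}
Tree: B1–B2, B1–B3

Every bag has size at most 2, so the width is 2 − 1 = 1 and tw(G) ≤ 1. G has an edge, so its treewidth is at least 1. The upper and lower bounds meet at 1, so that is the treewidth.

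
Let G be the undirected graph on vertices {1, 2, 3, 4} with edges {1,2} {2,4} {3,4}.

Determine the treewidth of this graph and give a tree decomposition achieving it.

The largest bag has 2 vertices, giving width 1; this decomposition certifies tw(G) ≤ 1. G has an edge, so its treewidth is at least 1. The upper and lower bounds meet at 1, so that is the treewidth.

Treewidth 1.
One such decomposition:
Bags: B1 = {3, 4}  B2 = {2, 4}  B3 = {1, 2}
Tree: B1–B2, B2–B3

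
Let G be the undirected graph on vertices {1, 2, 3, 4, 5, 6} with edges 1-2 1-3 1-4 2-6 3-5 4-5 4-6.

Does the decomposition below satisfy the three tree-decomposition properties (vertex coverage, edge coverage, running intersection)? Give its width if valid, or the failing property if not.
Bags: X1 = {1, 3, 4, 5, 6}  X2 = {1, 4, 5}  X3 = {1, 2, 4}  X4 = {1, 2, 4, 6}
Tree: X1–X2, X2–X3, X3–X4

A tree decomposition must satisfy three properties: every vertex lies in some bag; for every edge, both endpoints lie together in some bag; and for every vertex, the bags containing it form a connected subtree. Here bags containing vertex 6 are not connected in the tree, so the decomposition is invalid.

No — bags containing vertex 6 are not connected in the tree.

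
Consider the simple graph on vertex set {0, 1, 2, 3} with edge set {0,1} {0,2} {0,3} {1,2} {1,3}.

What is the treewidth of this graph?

2

A width-2 tree decomposition is:
Bags: B1 = {0, 1, 2}  B2 = {0, 1, 3}
Tree: B1–B2
Every bag has size at most 3, so the width is 3 − 1 = 2 and tw(G) ≤ 2. Conversely, {0, 1, 2} is a clique of size 3, and the vertices of any clique must share a bag in every tree decomposition; so some bag has ≥ 3 vertices and tw(G) ≥ 2. Hence tw(G) = 2 exactly.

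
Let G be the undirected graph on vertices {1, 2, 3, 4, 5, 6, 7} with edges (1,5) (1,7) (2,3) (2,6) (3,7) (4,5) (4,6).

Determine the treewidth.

A width-2 tree decomposition is:
Bags: B1 = {4, 5, 6}  B2 = {2, 5, 6}  B3 = {2, 3, 5}  B4 = {3, 5, 7}  B5 = {1, 5, 7}
Tree: B1–B2, B2–B3, B3–B4, B4–B5
The largest bag has 3 vertices, giving width 2; this decomposition certifies tw(G) ≤ 2. The edges 5–4–6–2–3–7–1–5 form a cycle, so G is not a tree and its treewidth is at least 2. The upper and lower bounds meet at 2, so that is the treewidth.

2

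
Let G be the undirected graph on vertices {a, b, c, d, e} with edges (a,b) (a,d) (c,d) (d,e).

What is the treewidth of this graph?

1

A width-1 tree decomposition is:
Bags: B1 = {d, e}  B2 = {a, d}  B3 = {a, b}  B4 = {c, d}
Tree: B1–B2, B2–B3, B1–B4
The largest bag has 2 vertices, giving width 1; this decomposition certifies tw(G) ≤ 1. Any graph with an edge has treewidth ≥ 1, and G has the edge d–e. Therefore the treewidth is 1.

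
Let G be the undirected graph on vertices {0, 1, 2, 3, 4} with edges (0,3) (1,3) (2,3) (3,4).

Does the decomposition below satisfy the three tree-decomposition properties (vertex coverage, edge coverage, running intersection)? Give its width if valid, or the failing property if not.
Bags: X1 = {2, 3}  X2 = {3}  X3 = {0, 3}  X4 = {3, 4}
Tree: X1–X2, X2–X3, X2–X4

No — vertex 1 appears in no bag.

A tree decomposition must satisfy three properties: every vertex lies in some bag; for every edge, both endpoints lie together in some bag; and for every vertex, the bags containing it form a connected subtree. Here vertex 1 appears in no bag, so the decomposition is invalid.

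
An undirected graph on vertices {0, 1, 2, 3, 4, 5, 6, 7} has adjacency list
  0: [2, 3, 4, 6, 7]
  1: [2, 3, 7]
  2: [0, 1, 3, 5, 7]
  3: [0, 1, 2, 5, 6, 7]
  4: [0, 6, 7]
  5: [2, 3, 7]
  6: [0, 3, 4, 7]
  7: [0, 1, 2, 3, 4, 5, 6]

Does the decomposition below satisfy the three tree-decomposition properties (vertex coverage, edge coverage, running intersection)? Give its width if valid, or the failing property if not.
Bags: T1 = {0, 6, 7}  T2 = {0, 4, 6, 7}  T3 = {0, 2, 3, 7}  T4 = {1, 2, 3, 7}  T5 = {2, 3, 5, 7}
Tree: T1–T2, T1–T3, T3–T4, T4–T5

No — edge (3,6) lies in no bag.

A tree decomposition must satisfy three properties: every vertex lies in some bag; for every edge, both endpoints lie together in some bag; and for every vertex, the bags containing it form a connected subtree. Here edge (3,6) lies in no bag, so the decomposition is invalid.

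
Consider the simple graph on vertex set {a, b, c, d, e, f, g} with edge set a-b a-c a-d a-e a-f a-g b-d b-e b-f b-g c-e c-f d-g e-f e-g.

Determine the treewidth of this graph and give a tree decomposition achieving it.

Every bag has size at most 4, so the width is 4 − 1 = 3 and tw(G) ≤ 3. On the other hand G contains the 4-clique {a, c, e, f}. A clique must lie in a single bag of any decomposition, so no decomposition can have width below 3. The upper and lower bounds meet at 3, so that is the treewidth.

Treewidth 3.
One optimal decomposition is:
Bags: B1 = {a, b, d, g}  B2 = {a, b, e, g}  B3 = {a, b, e, f}  B4 = {a, c, e, f}
Tree: B1–B2, B2–B3, B3–B4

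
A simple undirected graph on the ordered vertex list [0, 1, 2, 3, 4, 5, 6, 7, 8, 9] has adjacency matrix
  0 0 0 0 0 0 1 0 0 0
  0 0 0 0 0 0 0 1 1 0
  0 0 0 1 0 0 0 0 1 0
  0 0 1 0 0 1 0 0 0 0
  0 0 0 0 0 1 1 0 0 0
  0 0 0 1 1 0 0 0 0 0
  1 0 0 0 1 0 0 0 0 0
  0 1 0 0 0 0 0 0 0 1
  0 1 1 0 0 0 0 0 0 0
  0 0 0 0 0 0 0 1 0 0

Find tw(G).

1

A width-1 tree decomposition is:
Bags: B1 = {0, 6}  B2 = {4, 6}  B3 = {4, 5}  B4 = {3, 5}  B5 = {2, 3}  B6 = {2, 8}  B7 = {1, 8}  B8 = {1, 7}  B9 = {7, 9}
Tree: B1–B2, B2–B3, B3–B4, B4–B5, B5–B6, B6–B7, B7–B8, B8–B9
The largest bag has 2 vertices, giving width 1; this decomposition certifies tw(G) ≤ 1. Any graph with an edge has treewidth ≥ 1, and G has the edge 0–6. Hence tw(G) = 1 exactly.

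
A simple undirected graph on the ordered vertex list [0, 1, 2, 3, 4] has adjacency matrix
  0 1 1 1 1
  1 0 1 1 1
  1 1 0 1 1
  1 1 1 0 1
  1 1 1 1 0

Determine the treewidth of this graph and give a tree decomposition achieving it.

A single bag containing all 5 vertices is trivially a valid decomposition of width 4. On the other hand G contains the 5-clique {0, 1, 2, 3, 4}. A clique must lie in a single bag of any decomposition, so no decomposition can have width below 4. Hence tw(G) = 4 exactly.

Treewidth 4.
Bags: B1 = {0, 1, 2, 3, 4}
Tree: (single bag)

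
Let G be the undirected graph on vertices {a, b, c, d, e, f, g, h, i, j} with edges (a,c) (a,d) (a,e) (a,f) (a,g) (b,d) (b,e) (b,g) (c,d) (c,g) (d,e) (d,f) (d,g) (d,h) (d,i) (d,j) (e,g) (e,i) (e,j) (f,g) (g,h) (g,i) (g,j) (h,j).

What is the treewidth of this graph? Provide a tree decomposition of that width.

Treewidth 3.
One optimal decomposition is:
Bags: B1 = {a, d, e, g}  B2 = {b, d, e, g}  B3 = {a, c, d, g}  B4 = {d, e, g, i}  B5 = {d, e, g, j}  B6 = {d, g, h, j}  B7 = {a, d, f, g}
Tree: B1–B2, B1–B3, B1–B4, B4–B5, B5–B6, B3–B7

Each bag holds 4 vertices, so the decomposition has width 3, which upper-bounds the treewidth. On the other hand G contains the 4-clique {d, e, g, j}. A clique must lie in a single bag of any decomposition, so no decomposition can have width below 3. Combining the bounds, tw(G) = 3.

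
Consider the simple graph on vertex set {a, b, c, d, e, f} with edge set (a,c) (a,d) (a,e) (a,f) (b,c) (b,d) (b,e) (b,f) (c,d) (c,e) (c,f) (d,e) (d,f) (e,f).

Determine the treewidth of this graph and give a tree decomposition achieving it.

Each bag holds 5 vertices, so the decomposition has width 4, which upper-bounds the treewidth. For the lower bound, the 5 vertices {a, c, d, e, f} are pairwise adjacent, and any tree decomposition puts a clique entirely inside one bag — forcing width ≥ 4. Combining the bounds, tw(G) = 4.

Treewidth 4.
Bags: B1 = {b, c, d, e, f}  B2 = {a, c, d, e, f}
Tree: B1–B2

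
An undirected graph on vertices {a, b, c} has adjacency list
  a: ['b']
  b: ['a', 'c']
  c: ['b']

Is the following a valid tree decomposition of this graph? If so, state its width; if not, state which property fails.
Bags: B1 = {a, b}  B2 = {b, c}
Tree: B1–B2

Yes; width 1.

Every vertex of G appears in some bag (union = {a, b, c}); every edge is covered by a bag; and for each vertex v the set of bags containing v is connected in the bag tree. The decomposition is therefore valid. The largest bag has 2 vertices, so the width is 1.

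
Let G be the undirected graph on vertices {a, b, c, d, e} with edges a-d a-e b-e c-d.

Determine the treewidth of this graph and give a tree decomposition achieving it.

Treewidth 1.
One such decomposition:
Bags: B1 = {b, e}  B2 = {a, e}  B3 = {a, d}  B4 = {c, d}
Tree: B1–B2, B2–B3, B3–B4

Every bag has size at most 2, so the width is 2 − 1 = 1 and tw(G) ≤ 1. Any graph with an edge has treewidth ≥ 1, and G has the edge b–e. Combining the bounds, tw(G) = 1.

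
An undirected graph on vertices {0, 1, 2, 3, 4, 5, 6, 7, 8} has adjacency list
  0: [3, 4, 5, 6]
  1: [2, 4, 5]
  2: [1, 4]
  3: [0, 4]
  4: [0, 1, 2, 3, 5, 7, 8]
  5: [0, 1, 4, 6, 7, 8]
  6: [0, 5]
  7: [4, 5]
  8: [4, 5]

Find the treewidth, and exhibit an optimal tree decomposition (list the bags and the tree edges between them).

Each bag holds 3 vertices, so the decomposition has width 2, which upper-bounds the treewidth. For the lower bound, the 3 vertices {1, 2, 4} are pairwise adjacent, and any tree decomposition puts a clique entirely inside one bag — forcing width ≥ 2. Hence tw(G) = 2 exactly.

Treewidth 2.
Bags: B1 = {4, 5, 7}  B2 = {0, 4, 5}  B3 = {0, 3, 4}  B4 = {0, 5, 6}  B5 = {1, 4, 5}  B6 = {4, 5, 8}  B7 = {1, 2, 4}
Tree: B1–B2, B2–B3, B2–B4, B1–B5, B1–B6, B5–B7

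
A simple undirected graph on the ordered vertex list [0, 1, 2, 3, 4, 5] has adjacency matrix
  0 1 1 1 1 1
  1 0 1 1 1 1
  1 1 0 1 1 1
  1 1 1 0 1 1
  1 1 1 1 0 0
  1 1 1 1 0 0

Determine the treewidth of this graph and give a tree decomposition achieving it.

Treewidth 4.
One optimal decomposition is:
Bags: B1 = {0, 1, 2, 3, 4}  B2 = {0, 1, 2, 3, 5}
Tree: B1–B2

Each bag holds 5 vertices, so the decomposition has width 4, which upper-bounds the treewidth. On the other hand G contains the 5-clique {0, 1, 2, 3, 4}. A clique must lie in a single bag of any decomposition, so no decomposition can have width below 4. Therefore the treewidth is 4.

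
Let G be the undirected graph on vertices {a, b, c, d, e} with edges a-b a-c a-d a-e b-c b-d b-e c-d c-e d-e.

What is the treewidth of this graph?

A width-4 tree decomposition is:
Bags: B1 = {a, b, c, d, e}
Tree: (single bag)
With just one bag of size 5, the width is 5 − 1 = 4, so tw(G) ≤ 4. For the lower bound, the 5 vertices {a, b, c, d, e} are pairwise adjacent, and any tree decomposition puts a clique entirely inside one bag — forcing width ≥ 4. Combining the bounds, tw(G) = 4.

4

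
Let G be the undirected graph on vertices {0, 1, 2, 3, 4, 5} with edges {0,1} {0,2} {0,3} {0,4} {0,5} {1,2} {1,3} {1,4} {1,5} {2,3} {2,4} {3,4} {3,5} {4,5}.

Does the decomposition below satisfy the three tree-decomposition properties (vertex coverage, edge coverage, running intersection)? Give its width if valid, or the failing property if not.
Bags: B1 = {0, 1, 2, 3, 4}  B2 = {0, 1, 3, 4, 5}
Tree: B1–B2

Every vertex of G appears in some bag (union = {0, 1, 2, 3, 4, 5}); every edge is covered by a bag; and for each vertex v the set of bags containing v is connected in the bag tree. The decomposition is therefore valid. The largest bag has 5 vertices, so the width is 4.

Yes; width 4.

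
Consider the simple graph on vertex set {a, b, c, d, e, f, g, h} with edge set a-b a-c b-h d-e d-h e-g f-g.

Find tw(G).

A width-1 tree decomposition is:
Bags: B1 = {f, g}  B2 = {e, g}  B3 = {d, e}  B4 = {d, h}  B5 = {b, h}  B6 = {a, b}  B7 = {a, c}
Tree: B1–B2, B2–B3, B3–B4, B4–B5, B5–B6, B6–B7
Every bag has size at most 2, so the width is 2 − 1 = 1 and tw(G) ≤ 1. G has an edge, so its treewidth is at least 1. Hence tw(G) = 1 exactly.

1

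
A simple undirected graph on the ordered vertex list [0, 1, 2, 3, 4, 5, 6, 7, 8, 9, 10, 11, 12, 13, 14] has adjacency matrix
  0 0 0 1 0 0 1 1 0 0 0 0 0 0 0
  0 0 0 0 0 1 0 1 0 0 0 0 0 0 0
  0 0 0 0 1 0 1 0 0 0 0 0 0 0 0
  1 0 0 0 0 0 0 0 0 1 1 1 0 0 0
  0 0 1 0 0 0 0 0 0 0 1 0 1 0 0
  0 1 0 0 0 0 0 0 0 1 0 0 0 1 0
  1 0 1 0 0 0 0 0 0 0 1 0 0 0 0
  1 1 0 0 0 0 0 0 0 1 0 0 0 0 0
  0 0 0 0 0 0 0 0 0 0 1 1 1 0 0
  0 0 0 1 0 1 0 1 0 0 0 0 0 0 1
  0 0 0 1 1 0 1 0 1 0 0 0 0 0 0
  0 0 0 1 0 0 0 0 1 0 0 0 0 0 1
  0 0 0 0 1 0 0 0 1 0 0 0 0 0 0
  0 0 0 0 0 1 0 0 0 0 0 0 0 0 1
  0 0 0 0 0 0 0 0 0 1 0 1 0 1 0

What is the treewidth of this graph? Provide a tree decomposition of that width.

Treewidth 3.
Bags: B1 = {2, 4, 6, 12}  B2 = {4, 6, 10, 12}  B3 = {6, 8, 10, 12}  B4 = {0, 6, 8, 10}  B5 = {0, 3, 8, 10}  B6 = {0, 3, 8, 11}  B7 = {0, 3, 7, 11}  B8 = {3, 7, 9, 11}  B9 = {7, 9, 11, 14}  B10 = {1, 7, 9, 14}  B11 = {1, 5, 9, 14}  B12 = {1, 5, 13, 14}
Tree: B1–B2, B2–B3, B3–B4, B4–B5, B5–B6, B6–B7, B7–B8, B8–B9, B9–B10, B10–B11, B11–B12

Every bag has size at most 4, so the width is 4 − 1 = 3 and tw(G) ≤ 3. For the lower bound: the 4 vertex sets {2,4,12}, {6}, {10}, {0,3,8,11} are disjoint, each induces a connected subgraph, and every pair is joined by at least one edge of G. Contracting each set to a single vertex therefore yields K_{4} as a minor, and since treewidth is minor-monotone, tw(G) ≥ tw(K_{4}) = 3. Combining the bounds, tw(G) = 3.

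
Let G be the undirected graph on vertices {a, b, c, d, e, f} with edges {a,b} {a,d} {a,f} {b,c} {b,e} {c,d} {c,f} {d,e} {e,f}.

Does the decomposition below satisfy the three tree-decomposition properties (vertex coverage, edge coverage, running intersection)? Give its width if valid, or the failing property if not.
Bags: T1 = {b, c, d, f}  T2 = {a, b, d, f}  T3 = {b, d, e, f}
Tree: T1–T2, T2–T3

Yes; width 3.

Vertex coverage: the bags together contain {a, b, c, d, e, f}, the full vertex set. Edge coverage: each edge of G has both endpoints in at least one bag. Running intersection: for every vertex, the bags containing it form a connected subtree. All three properties hold, so this is a valid tree decomposition of width max|bag| − 1 = 3, and hence tw(G) ≤ 3.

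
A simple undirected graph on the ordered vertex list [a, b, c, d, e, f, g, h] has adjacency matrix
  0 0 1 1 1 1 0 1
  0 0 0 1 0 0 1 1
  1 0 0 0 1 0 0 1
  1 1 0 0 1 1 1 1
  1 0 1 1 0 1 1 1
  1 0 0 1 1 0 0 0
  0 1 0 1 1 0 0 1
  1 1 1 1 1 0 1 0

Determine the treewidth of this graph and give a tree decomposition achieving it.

Treewidth 3.
One such decomposition:
Bags: B1 = {a, d, e, h}  B2 = {a, c, e, h}  B3 = {d, e, g, h}  B4 = {a, d, e, f}  B5 = {b, d, g, h}
Tree: B1–B2, B1–B3, B1–B4, B3–B5

Each bag holds 4 vertices, so the decomposition has width 3, which upper-bounds the treewidth. On the other hand G contains the 4-clique {d, e, g, h}. A clique must lie in a single bag of any decomposition, so no decomposition can have width below 3. Hence tw(G) = 3 exactly.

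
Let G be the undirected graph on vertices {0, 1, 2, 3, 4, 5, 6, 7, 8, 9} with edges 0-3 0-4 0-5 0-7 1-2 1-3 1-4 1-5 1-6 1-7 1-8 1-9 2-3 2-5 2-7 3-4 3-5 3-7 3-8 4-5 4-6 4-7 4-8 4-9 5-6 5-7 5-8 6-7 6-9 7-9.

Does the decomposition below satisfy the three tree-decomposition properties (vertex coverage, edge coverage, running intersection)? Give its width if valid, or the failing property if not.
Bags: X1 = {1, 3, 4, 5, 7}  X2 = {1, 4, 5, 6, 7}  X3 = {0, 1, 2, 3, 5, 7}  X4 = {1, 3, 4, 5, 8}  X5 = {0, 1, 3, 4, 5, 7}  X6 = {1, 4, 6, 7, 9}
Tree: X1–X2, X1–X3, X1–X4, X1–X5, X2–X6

A tree decomposition must satisfy three properties: every vertex lies in some bag; for every edge, both endpoints lie together in some bag; and for every vertex, the bags containing it form a connected subtree. Here bags containing vertex 0 are not connected in the tree, so the decomposition is invalid.

No — bags containing vertex 0 are not connected in the tree.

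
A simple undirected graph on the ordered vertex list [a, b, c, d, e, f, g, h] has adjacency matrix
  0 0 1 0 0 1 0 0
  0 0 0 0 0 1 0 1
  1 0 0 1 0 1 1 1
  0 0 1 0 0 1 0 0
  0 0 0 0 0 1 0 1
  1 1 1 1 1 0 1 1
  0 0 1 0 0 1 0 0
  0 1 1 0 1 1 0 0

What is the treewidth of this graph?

A width-2 tree decomposition is:
Bags: B1 = {e, f, h}  B2 = {c, f, h}  B3 = {c, d, f}  B4 = {c, f, g}  B5 = {b, f, h}  B6 = {a, c, f}
Tree: B1–B2, B2–B3, B2–B4, B1–B5, B3–B6
The largest bag has 3 vertices, giving width 2; this decomposition certifies tw(G) ≤ 2. For the lower bound, the 3 vertices {e, f, h} are pairwise adjacent, and any tree decomposition puts a clique entirely inside one bag — forcing width ≥ 2. The upper and lower bounds meet at 2, so that is the treewidth.

2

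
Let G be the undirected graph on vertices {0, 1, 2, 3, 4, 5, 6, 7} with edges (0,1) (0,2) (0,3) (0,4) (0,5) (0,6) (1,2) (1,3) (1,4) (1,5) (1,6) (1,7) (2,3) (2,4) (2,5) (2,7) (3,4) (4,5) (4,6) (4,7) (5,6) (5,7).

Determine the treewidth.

4

A width-4 tree decomposition is:
Bags: B1 = {1, 2, 4, 5, 7}  B2 = {0, 1, 2, 4, 5}  B3 = {0, 1, 2, 3, 4}  B4 = {0, 1, 4, 5, 6}
Tree: B1–B2, B2–B3, B2–B4
Each bag holds 5 vertices, so the decomposition has width 4, which upper-bounds the treewidth. Conversely, {0, 1, 2, 3, 4} is a clique of size 5, and the vertices of any clique must share a bag in every tree decomposition; so some bag has ≥ 5 vertices and tw(G) ≥ 4. The upper and lower bounds meet at 4, so that is the treewidth.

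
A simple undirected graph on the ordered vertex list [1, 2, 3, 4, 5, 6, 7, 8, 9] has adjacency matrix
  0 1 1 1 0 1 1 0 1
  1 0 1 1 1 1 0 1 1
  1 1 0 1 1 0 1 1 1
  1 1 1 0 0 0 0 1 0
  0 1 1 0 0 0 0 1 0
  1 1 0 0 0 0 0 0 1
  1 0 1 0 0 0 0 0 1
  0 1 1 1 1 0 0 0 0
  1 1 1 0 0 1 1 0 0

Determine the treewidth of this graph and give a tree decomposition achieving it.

Treewidth 3.
Bags: B1 = {2, 3, 4, 8}  B2 = {1, 2, 3, 4}  B3 = {1, 2, 3, 9}  B4 = {2, 3, 5, 8}  B5 = {1, 2, 6, 9}  B6 = {1, 3, 7, 9}
Tree: B1–B2, B2–B3, B1–B4, B3–B5, B3–B6

Every bag has size at most 4, so the width is 4 − 1 = 3 and tw(G) ≤ 3. For the lower bound, the 4 vertices {2, 3, 4, 8} are pairwise adjacent, and any tree decomposition puts a clique entirely inside one bag — forcing width ≥ 3. Hence tw(G) = 3 exactly.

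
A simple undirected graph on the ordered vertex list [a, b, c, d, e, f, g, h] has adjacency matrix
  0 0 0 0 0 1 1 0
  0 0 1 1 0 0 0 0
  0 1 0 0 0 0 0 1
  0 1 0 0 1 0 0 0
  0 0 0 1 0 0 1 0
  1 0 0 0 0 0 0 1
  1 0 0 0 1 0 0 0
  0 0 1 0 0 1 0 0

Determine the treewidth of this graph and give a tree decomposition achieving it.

Treewidth 2.
Bags: B1 = {a, f, g}  B2 = {f, g, h}  B3 = {c, g, h}  B4 = {b, c, g}  B5 = {b, d, g}  B6 = {d, e, g}
Tree: B1–B2, B2–B3, B3–B4, B4–B5, B5–B6

The largest bag has 3 vertices, giving width 2; this decomposition certifies tw(G) ≤ 2. The edges g–a–f–h–c–b–d–e–g form a cycle, so G is not a tree and its treewidth is at least 2. Therefore the treewidth is 2.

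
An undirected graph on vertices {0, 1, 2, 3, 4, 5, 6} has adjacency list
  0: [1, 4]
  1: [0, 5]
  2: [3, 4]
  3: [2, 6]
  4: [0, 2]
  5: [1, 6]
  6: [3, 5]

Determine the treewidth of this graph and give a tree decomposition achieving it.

Each bag holds 3 vertices, so the decomposition has width 2, which upper-bounds the treewidth. For the lower bound, G contains the cycle 5–1–0–4–2–3–6–5, so G is not a forest; only forests have treewidth ≤ 1, hence tw(G) ≥ 2. The upper and lower bounds meet at 2, so that is the treewidth.

Treewidth 2.
One optimal decomposition is:
Bags: B1 = {0, 1, 5}  B2 = {0, 4, 5}  B3 = {2, 4, 5}  B4 = {2, 3, 5}  B5 = {3, 5, 6}
Tree: B1–B2, B2–B3, B3–B4, B4–B5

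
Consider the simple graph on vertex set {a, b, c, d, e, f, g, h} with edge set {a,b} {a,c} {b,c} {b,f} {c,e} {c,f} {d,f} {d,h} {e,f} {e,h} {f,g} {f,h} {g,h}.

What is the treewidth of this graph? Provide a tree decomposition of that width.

Treewidth 2.
One such decomposition:
Bags: B1 = {c, e, f}  B2 = {b, c, f}  B3 = {e, f, h}  B4 = {a, b, c}  B5 = {f, g, h}  B6 = {d, f, h}
Tree: B1–B2, B1–B3, B2–B4, B3–B5, B5–B6

The largest bag has 3 vertices, giving width 2; this decomposition certifies tw(G) ≤ 2. Conversely, {a, b, c} is a clique of size 3, and the vertices of any clique must share a bag in every tree decomposition; so some bag has ≥ 3 vertices and tw(G) ≥ 2. The upper and lower bounds meet at 2, so that is the treewidth.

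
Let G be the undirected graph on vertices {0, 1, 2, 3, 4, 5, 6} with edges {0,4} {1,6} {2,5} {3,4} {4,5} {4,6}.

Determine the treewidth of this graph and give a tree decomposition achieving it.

Treewidth 1.
One optimal decomposition is:
Bags: B1 = {4, 5}  B2 = {2, 5}  B3 = {0, 4}  B4 = {4, 6}  B5 = {3, 4}  B6 = {1, 6}
Tree: B1–B2, B1–B3, B1–B4, B1–B5, B4–B6

The largest bag has 2 vertices, giving width 1; this decomposition certifies tw(G) ≤ 1. G has an edge, so its treewidth is at least 1. Hence tw(G) = 1 exactly.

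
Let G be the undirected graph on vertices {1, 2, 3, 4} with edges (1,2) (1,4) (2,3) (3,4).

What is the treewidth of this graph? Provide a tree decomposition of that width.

Treewidth 2.
Bags: B1 = {2, 3, 4}  B2 = {1, 2, 4}
Tree: B1–B2

The largest bag has 3 vertices, giving width 2; this decomposition certifies tw(G) ≤ 2. The edges 2–3–4–1–2 form a cycle, so G is not a tree and its treewidth is at least 2. Therefore the treewidth is 2.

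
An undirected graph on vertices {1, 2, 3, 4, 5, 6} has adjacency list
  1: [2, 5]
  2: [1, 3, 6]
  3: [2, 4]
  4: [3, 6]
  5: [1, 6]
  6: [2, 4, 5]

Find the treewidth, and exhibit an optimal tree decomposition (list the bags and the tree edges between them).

The largest bag has 3 vertices, giving width 2; this decomposition certifies tw(G) ≤ 2. The edges 4–3–2–6–4 form a cycle, so G is not a tree and its treewidth is at least 2. Hence tw(G) = 2 exactly.

Treewidth 2.
Bags: B1 = {3, 4, 6}  B2 = {2, 3, 6}  B3 = {2, 5, 6}  B4 = {1, 2, 5}
Tree: B1–B2, B2–B3, B3–B4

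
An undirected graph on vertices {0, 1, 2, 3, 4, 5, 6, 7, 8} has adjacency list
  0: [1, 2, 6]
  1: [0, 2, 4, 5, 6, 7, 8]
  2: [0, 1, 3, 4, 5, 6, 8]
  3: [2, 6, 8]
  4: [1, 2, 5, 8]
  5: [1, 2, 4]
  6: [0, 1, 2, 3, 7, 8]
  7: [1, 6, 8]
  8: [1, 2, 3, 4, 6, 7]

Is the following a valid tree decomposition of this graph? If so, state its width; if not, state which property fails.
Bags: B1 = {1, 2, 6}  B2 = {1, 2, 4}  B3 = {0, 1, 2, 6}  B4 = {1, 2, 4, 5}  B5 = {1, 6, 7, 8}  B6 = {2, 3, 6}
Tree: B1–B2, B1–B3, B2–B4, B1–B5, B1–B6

A tree decomposition must satisfy three properties: every vertex lies in some bag; for every edge, both endpoints lie together in some bag; and for every vertex, the bags containing it form a connected subtree. Here edge (8,2) lies in no bag, so the decomposition is invalid.

No — edge (8,2) lies in no bag.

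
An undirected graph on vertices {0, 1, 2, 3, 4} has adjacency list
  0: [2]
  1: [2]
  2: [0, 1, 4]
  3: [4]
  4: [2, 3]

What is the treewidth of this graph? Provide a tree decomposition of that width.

Treewidth 1.
Bags: B1 = {2, 4}  B2 = {1, 2}  B3 = {0, 2}  B4 = {3, 4}
Tree: B1–B2, B2–B3, B1–B4

Each bag holds 2 vertices, so the decomposition has width 1, which upper-bounds the treewidth. Any graph with an edge has treewidth ≥ 1, and G has the edge 4–2. The upper and lower bounds meet at 1, so that is the treewidth.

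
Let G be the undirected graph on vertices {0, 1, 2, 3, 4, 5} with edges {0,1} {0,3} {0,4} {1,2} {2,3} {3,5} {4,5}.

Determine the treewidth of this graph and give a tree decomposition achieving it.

Treewidth 2.
One optimal decomposition is:
Bags: B1 = {0, 4, 5}  B2 = {0, 3, 5}  B3 = {0, 1, 3}  B4 = {1, 2, 3}
Tree: B1–B2, B2–B3, B3–B4

Every bag has size at most 3, so the width is 3 − 1 = 2 and tw(G) ≤ 2. The edges 4–5–3–0–4 form a cycle, so G is not a tree and its treewidth is at least 2. Hence tw(G) = 2 exactly.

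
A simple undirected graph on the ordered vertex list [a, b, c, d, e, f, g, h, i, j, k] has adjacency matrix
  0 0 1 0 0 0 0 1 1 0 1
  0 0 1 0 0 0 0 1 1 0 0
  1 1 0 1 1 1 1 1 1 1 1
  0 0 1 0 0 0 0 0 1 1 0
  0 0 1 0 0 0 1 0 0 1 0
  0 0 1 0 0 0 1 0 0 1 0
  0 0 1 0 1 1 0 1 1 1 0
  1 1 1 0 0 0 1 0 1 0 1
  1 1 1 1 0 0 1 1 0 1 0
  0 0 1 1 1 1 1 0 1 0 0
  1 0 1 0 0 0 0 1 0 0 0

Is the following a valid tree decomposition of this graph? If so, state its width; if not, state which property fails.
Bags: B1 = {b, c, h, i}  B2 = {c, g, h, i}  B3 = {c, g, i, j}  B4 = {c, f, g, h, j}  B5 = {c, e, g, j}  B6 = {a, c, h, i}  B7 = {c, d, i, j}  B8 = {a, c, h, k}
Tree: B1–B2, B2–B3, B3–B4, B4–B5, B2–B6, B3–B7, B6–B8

No — bags containing vertex h are not connected in the tree.

A tree decomposition must satisfy three properties: every vertex lies in some bag; for every edge, both endpoints lie together in some bag; and for every vertex, the bags containing it form a connected subtree. Here bags containing vertex h are not connected in the tree, so the decomposition is invalid.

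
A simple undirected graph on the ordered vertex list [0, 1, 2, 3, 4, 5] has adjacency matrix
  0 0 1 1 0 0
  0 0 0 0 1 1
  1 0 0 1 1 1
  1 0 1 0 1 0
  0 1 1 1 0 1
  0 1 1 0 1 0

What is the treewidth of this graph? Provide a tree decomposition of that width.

Each bag holds 3 vertices, so the decomposition has width 2, which upper-bounds the treewidth. For the lower bound, the 3 vertices {1, 4, 5} are pairwise adjacent, and any tree decomposition puts a clique entirely inside one bag — forcing width ≥ 2. Therefore the treewidth is 2.

Treewidth 2.
Bags: B1 = {2, 3, 4}  B2 = {0, 2, 3}  B3 = {2, 4, 5}  B4 = {1, 4, 5}
Tree: B1–B2, B1–B3, B3–B4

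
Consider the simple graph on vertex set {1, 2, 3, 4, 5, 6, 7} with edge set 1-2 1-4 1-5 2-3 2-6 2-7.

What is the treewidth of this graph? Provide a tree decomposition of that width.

Treewidth 1.
Bags: B1 = {2, 6}  B2 = {1, 2}  B3 = {1, 5}  B4 = {1, 4}  B5 = {2, 7}  B6 = {2, 3}
Tree: B1–B2, B2–B3, B3–B4, B1–B5, B1–B6

The largest bag has 2 vertices, giving width 1; this decomposition certifies tw(G) ≤ 1. Since G has at least one edge (e.g. 2–6), it is not an edgeless graph, so tw(G) ≥ 1. The upper and lower bounds meet at 1, so that is the treewidth.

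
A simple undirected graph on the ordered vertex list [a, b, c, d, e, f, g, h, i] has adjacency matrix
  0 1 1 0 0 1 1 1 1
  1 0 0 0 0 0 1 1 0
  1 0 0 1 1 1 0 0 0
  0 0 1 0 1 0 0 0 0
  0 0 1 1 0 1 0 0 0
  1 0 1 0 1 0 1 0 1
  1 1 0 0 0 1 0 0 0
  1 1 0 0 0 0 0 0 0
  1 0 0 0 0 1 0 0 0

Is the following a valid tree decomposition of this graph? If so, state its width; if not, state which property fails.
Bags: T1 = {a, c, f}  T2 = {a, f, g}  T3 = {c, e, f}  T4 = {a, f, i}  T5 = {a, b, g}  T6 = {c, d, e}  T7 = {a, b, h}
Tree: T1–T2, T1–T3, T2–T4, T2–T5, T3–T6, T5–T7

Yes; width 2.

Vertex coverage: the bags together contain {a, b, c, d, e, f, g, h, i}, the full vertex set. Edge coverage: each edge of G has both endpoints in at least one bag. Running intersection: for every vertex, the bags containing it form a connected subtree. All three properties hold, so this is a valid tree decomposition of width max|bag| − 1 = 2, and hence tw(G) ≤ 2.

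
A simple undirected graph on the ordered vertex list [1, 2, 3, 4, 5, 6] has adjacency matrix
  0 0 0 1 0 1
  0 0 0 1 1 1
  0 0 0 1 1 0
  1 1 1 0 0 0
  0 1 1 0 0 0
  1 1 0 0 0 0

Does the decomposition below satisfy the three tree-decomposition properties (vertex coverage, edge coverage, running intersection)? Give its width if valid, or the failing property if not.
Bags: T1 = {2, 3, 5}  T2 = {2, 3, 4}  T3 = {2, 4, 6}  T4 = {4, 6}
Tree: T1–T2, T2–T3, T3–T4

A tree decomposition must satisfy three properties: every vertex lies in some bag; for every edge, both endpoints lie together in some bag; and for every vertex, the bags containing it form a connected subtree. Here vertex 1 appears in no bag, so the decomposition is invalid.

No — vertex 1 appears in no bag.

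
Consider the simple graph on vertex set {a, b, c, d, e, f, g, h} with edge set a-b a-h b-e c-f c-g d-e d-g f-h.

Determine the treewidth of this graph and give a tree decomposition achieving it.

Treewidth 2.
One such decomposition:
Bags: B1 = {b, d, e}  B2 = {a, b, d}  B3 = {a, d, h}  B4 = {d, f, h}  B5 = {c, d, f}  B6 = {c, d, g}
Tree: B1–B2, B2–B3, B3–B4, B4–B5, B5–B6

The largest bag has 3 vertices, giving width 2; this decomposition certifies tw(G) ≤ 2. Since d–e–b–a–h–f–c–g–d is a cycle in G, G is not acyclic. Forests are exactly the graphs of treewidth ≤ 1, so tw(G) ≥ 2. Therefore the treewidth is 2.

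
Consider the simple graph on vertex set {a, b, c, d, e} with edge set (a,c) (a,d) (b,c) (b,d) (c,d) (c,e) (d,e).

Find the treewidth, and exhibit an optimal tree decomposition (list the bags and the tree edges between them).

The largest bag has 3 vertices, giving width 2; this decomposition certifies tw(G) ≤ 2. Conversely, {c, d, e} is a clique of size 3, and the vertices of any clique must share a bag in every tree decomposition; so some bag has ≥ 3 vertices and tw(G) ≥ 2. The upper and lower bounds meet at 2, so that is the treewidth.

Treewidth 2.
Bags: B1 = {c, d, e}  B2 = {b, c, d}  B3 = {a, c, d}
Tree: B1–B2, B2–B3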